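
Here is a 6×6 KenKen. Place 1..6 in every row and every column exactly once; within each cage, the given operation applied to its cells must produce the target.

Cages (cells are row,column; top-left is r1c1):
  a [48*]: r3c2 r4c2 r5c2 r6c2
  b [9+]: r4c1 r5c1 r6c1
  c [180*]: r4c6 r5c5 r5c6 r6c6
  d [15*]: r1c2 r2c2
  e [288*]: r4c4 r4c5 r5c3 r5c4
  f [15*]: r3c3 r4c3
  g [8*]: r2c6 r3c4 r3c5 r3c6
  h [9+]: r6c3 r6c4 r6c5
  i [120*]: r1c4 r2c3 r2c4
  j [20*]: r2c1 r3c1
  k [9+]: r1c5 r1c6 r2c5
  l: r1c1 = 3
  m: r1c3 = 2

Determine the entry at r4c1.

1

L is a freebie; hence r1c1 = 3.
3 is placed in row 1; hence r1c2 = 5.
Cage m is given, so r1c3 = 2.
5 is placed in column 2, so r2c2 = 3.
Cage g needs product 8, which forces r2c6 = 1.
Cage k has sum 9, leaving r1c5 = 1.
Cage g needs product 8, which forces r3c4 = 1.
In row 2, 2 can only go at r2c5, so r2c5 = 2.
The 3 cells of cage k must have sum 9, leaving r1c6 = 6.
Column 5 already has 2, leaving r3c5 = 4.
Cage g has product 8, leaving r3c6 = 2.
Row 1 now contains 6, which forces r1c4 = 4.
Cage j's pair has product 20, which forces r2c1 = 4.
Row 3 already has 4, which forces r3c1 = 5.
Row 3 now contains 2, leaving r3c2 = 6.
Row 3 now contains 5; hence r3c3 = 3.
3 is placed in column 3, which forces r4c3 = 5.
Column 4 now contains 4; hence r4c4 = 2.
Cage c has product 180, which forces r5c5 = 3.
Column 3 now contains 5, so r2c3 = 6.
Cage i has product 120, so r2c4 = 5.
3 is placed in column 5, so r4c5 = 6.
Cage e needs product 288, leaving r5c3 = 4.
Row 5 already has 3; hence r5c4 = 6.
4 is placed in row 5, which forces r5c6 = 5.
Cage h has sum 9, so r6c3 = 1.
Cage h needs sum 9, which forces r6c4 = 3.
The 3 cells of cage h must have sum 9, so r6c5 = 5.
Row 6 now contains 3; hence r6c6 = 4.
Row 4 now contains 6, which forces r4c1 = 1.
Cage a has product 48, leaving r4c2 = 4.
Column 6 already has 4; hence r4c6 = 3.
Cage b has sum 9, which forces r5c1 = 2.
Cage a has product 48, leaving r5c2 = 1.
The 3 cells of cage b must have sum 9, so r6c1 = 6.
Row 6 already has 4, so r6c2 = 2.
Filled in: 3 5 2 4 1 6 / 4 3 6 5 2 1 / 5 6 3 1 4 2 / 1 4 5 2 6 3 / 2 1 4 6 3 5 / 6 2 1 3 5 4.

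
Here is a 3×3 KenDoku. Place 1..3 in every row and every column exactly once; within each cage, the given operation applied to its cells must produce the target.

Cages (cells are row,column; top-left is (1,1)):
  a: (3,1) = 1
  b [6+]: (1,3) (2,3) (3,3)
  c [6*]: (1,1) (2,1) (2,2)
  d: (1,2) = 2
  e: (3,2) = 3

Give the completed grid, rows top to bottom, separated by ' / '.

3 2 1 / 2 1 3 / 1 3 2

D is a freebie, leaving (1,2) = 2.
A is a freebie, which forces (3,1) = 1.
Cage e is given, which forces (3,2) = 3.
Row 3 now contains 3, so (3,3) = 2.
1 is placed in column 1, so (1,1) = 3.
Row 1 already has 3, which forces (1,3) = 1.
The 3 cells of cage c must have product 6; hence (2,1) = 2.
Column 2 now contains 3, leaving (2,2) = 1.
Column 3 already has 1, which forces (2,3) = 3.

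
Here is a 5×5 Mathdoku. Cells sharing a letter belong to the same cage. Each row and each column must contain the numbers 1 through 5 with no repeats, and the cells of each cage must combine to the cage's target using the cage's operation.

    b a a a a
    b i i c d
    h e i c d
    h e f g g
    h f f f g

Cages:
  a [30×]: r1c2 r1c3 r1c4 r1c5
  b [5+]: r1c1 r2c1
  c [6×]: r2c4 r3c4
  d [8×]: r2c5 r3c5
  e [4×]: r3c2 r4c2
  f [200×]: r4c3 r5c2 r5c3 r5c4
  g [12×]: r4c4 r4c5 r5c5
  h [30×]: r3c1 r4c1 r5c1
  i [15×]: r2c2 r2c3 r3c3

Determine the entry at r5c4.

5

Cage f has product 200, leaving r4c3 = 5.
Cage i needs product 15, which forces r2c2 = 5.
Cage f has product 200, so r5c4 = 5.
The 4 cells of cage a must have product 30, which forces r1c5 = 5.
Cage h needs product 30, leaving r3c1 = 5.
Row 1 needs a 4, and only r1c1 is open for it.
The two cells of cage b must have sum 5; hence r2c1 = 1.
Row 2 now contains 1; hence r2c3 = 3.
Row 2 already has 3, so r2c4 = 2.
Row 2 already has 2, so r2c5 = 4.
Column 3 now contains 3; hence r3c3 = 1.
Column 4 already has 2, so r3c4 = 3.
4 is placed in column 5, so r3c5 = 2.
Cage a has product 30, so r1c2 = 3.
Column 3 now contains 1, so r1c3 = 2.
Column 4 already has 3, so r1c4 = 1.
Row 3 now contains 1; hence r3c2 = 4.
Cage e's pair has product 4, leaving r4c2 = 1.
The 3 cells of cage g must have product 12, leaving r4c4 = 4.
1 is placed in row 4, leaving r4c5 = 3.
4 is placed in column 2, so r5c2 = 2.
2 is placed in column 3, so r5c3 = 4.
Column 5 already has 3, leaving r5c5 = 1.
3 is placed in row 4, leaving r4c1 = 2.
Row 5 now contains 2, which forces r5c1 = 3.
Completed grid: 4 3 2 1 5 / 1 5 3 2 4 / 5 4 1 3 2 / 2 1 5 4 3 / 3 2 4 5 1.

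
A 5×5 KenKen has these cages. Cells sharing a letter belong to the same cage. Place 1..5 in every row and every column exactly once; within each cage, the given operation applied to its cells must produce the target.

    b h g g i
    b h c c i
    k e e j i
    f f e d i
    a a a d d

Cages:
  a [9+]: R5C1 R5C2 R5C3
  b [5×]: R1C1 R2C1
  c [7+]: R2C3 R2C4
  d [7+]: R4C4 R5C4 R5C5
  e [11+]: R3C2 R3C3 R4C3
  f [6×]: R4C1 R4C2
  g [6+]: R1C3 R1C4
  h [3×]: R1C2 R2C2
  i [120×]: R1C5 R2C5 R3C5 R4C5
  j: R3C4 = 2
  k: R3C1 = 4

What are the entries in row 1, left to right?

K is a freebie, leaving R3C1 = 4.
Cage j is given, which forces R3C4 = 2.
Row 3 needs a 1, and only R3C3 is open for it.
Cage e has sum 11, which forces R3C2 = 5.
5 is placed in row 3, so R3C5 = 3.
The 3 cells of cage e must have sum 11, so R4C3 = 5.
Column 3 already has 5, leaving R1C3 = 2.
The two cells of cage g must have sum 6; hence R1C4 = 4.
4 is placed in row 1, leaving R1C5 = 5.
Column 4 already has 4, so R4C4 = 1.
Column 4 already has 1, which forces R5C4 = 5.
Row 1 now contains 5, leaving R1C1 = 1.
Row 1 now contains 1, leaving R1C2 = 3.
The two cells of cage b must have product 5, which forces R2C1 = 5.
Column 2 now contains 3, which forces R2C2 = 1.
The two cells of cage c must have sum 7, which forces R2C3 = 4.
Column 4 now contains 5, leaving R2C4 = 3.
4 is placed in row 2, so R2C5 = 2.
Column 2 now contains 3, leaving R4C2 = 2.
Column 5 already has 2, which forces R4C5 = 4.
Column 2 now contains 2, so R5C2 = 4.
Column 3 already has 4, so R5C3 = 3.
Cage d has sum 7, leaving R5C5 = 1.
Row 4 already has 2, which forces R4C1 = 3.
3 is placed in row 5, which forces R5C1 = 2.
Completed grid: 1 3 2 4 5 / 5 1 4 3 2 / 4 5 1 2 3 / 3 2 5 1 4 / 2 4 3 5 1.

1 3 2 4 5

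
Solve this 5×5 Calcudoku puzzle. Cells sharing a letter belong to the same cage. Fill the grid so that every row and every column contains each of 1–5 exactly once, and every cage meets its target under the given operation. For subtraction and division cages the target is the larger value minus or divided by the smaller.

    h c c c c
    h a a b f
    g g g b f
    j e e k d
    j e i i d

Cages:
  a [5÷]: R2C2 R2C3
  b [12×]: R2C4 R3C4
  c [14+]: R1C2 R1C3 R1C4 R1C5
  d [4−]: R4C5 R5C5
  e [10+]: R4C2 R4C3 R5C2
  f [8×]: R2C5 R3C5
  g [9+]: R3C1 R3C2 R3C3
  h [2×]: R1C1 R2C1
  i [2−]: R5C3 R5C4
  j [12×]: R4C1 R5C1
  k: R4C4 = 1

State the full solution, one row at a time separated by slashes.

Cage k is given, which forces R4C4 = 1.
Row 4 now contains 1, leaving R4C5 = 5.
Column 5 already has 5, leaving R5C5 = 1.
Row 1 needs a 1, and only R1C1 is open for it.
1 is placed in column 1, so R2C1 = 2.
Row 2 already has 2, which forces R2C5 = 4.
Column 5 now contains 4, which forces R3C5 = 2.
Column 5 already has 2, so R1C5 = 3.
Row 2 already has 4, leaving R2C4 = 3.
Cage b's pair has product 12, leaving R3C4 = 4.
Row 5 needs a 2, and only R5C4 is open for it.
2 is placed in column 4; hence R1C4 = 5.
The two cells of cage i must have difference 2; hence R5C3 = 4.
The 4 cells of cage c must have sum 14, so R1C2 = 4.
Column 3 now contains 4, leaving R1C3 = 2.
The two cells of cage j must have product 12; hence R4C1 = 4.
2 is placed in column 3, which forces R4C3 = 3.
4 is placed in row 5; hence R5C1 = 3.
Row 5 now contains 3, so R5C2 = 5.
5 is placed in column 2; hence R2C2 = 1.
Cage a's pair has quotient 5, which forces R2C3 = 5.
3 is placed in column 1, which forces R3C1 = 5.
Cage g needs sum 9, which forces R3C2 = 3.
Cage g needs sum 9; hence R3C3 = 1.
Row 4 already has 3, which forces R4C2 = 2.

1 4 2 5 3 / 2 1 5 3 4 / 5 3 1 4 2 / 4 2 3 1 5 / 3 5 4 2 1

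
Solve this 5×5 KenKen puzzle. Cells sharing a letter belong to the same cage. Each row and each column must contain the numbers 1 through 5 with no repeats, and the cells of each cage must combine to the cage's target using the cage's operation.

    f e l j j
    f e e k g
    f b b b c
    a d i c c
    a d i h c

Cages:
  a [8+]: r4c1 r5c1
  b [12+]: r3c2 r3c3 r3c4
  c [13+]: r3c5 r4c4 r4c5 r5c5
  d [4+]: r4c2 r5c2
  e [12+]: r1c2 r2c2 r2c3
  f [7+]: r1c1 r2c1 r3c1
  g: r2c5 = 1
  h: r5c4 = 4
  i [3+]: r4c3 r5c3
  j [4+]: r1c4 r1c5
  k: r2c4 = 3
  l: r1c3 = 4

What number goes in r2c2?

2

L is a freebie; hence r1c3 = 4.
K is a freebie; hence r2c4 = 3.
Cage g is a single given cell, which forces r2c5 = 1.
H is a freebie, so r5c4 = 4.
Column 4 now contains 3, leaving r1c4 = 1.
Column 5 now contains 1, which forces r1c5 = 3.
Row 2 now contains 3, so r2c3 = 5.
Cage b needs sum 12, so r3c2 = 4.
The 3 cells of cage b must have sum 12; hence r3c3 = 3.
Column 4 already has 4, which forces r3c4 = 5.
5 is placed in row 3; hence r3c5 = 2.
Column 4 now contains 1, leaving r4c4 = 2.
Column 5 already has 2, so r5c5 = 5.
1 is placed in row 1, which forces r1c1 = 2.
Row 1 already has 3; hence r1c2 = 5.
The 3 cells of cage f must have sum 7, which forces r2c1 = 4.
Column 2 now contains 4, so r2c2 = 2.
2 is placed in row 3; hence r3c1 = 1.
Cage a needs two cells with sum 8; hence r4c1 = 5.
Row 4 already has 2, which forces r4c3 = 1.
Column 5 now contains 5, so r4c5 = 4.
5 is placed in row 5; hence r5c1 = 3.
3 is placed in row 5; hence r5c2 = 1.
Cage i needs two cells with sum 3, so r5c3 = 2.
Row 4 already has 1, leaving r4c2 = 3.
The full grid is 2 5 4 1 3 / 4 2 5 3 1 / 1 4 3 5 2 / 5 3 1 2 4 / 3 1 2 4 5.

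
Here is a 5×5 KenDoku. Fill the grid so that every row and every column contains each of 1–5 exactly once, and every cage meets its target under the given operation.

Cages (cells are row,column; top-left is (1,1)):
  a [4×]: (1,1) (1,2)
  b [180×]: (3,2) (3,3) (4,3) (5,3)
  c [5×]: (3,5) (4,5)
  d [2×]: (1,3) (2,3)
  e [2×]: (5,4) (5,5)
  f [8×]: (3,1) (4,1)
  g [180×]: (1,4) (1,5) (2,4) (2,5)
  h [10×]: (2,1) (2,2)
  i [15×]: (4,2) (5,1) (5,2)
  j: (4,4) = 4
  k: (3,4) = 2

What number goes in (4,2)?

Cage b needs product 180, which forces (3,2) = 3.
K is a freebie, leaving (3,4) = 2.
Cage j is a single given cell; hence (4,4) = 4.
Column 4 now contains 2; hence (5,4) = 1.
1 is placed in row 5, leaving (5,5) = 2.
2 is placed in row 3, leaving (3,1) = 4.
Row 3 already has 4, which forces (3,3) = 5.
Row 3 now contains 5, which forces (3,5) = 1.
Row 4 already has 4; hence (4,1) = 2.
The 3 cells of cage i must have product 15, which forces (4,2) = 1.
Column 3 already has 5, which forces (4,3) = 3.
Column 5 now contains 1, leaving (4,5) = 5.
The 3 cells of cage i must have product 15, which forces (5,1) = 3.
1 is placed in row 5; hence (5,2) = 5.
Column 3 now contains 3, which forces (5,3) = 4.
Column 1 already has 4; hence (1,1) = 1.
1 is placed in column 2, which forces (1,2) = 4.
Row 1 now contains 1, leaving (1,3) = 2.
Row 1 now contains 4; hence (1,5) = 3.
Column 1 already has 2, leaving (2,1) = 5.
5 is placed in column 2, leaving (2,2) = 2.
Column 3 now contains 2, which forces (2,3) = 1.
Row 2 now contains 5, so (2,4) = 3.
Column 5 now contains 3, which forces (2,5) = 4.
Row 1 now contains 3, so (1,4) = 5.
Filled in: 1 4 2 5 3 / 5 2 1 3 4 / 4 3 5 2 1 / 2 1 3 4 5 / 3 5 4 1 2.

1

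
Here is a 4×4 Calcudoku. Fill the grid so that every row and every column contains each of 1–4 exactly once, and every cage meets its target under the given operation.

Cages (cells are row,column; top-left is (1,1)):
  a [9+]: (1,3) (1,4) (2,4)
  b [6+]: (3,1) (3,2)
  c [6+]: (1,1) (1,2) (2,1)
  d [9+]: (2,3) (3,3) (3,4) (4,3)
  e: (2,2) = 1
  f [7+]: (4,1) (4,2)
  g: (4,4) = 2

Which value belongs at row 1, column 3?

2

Cage e is given; hence (2,2) = 1.
Cage g is a single given cell, which forces (4,4) = 2.
The 3 cells of cage c must have sum 6, which forces (1,1) = 1.
Cage a needs sum 9, leaving (1,3) = 2.
2 is placed in row 1, leaving (1,2) = 3.
3 is placed in row 1; hence (1,4) = 4.
Cage c has sum 6, which forces (2,1) = 2.
Column 4 already has 4; hence (2,4) = 3.
Column 1 already has 2, leaving (3,1) = 4.
Row 3 already has 4, leaving (3,2) = 2.
Row 3 already has 4, which forces (3,3) = 3.
Cage d needs sum 9; hence (3,4) = 1.
Column 1 already has 4; hence (4,1) = 3.
Column 2 already has 3, leaving (4,2) = 4.
Cage d needs sum 9, which forces (4,3) = 1.
3 is placed in row 2, which forces (2,3) = 4.
Completed grid: 1 3 2 4 / 2 1 4 3 / 4 2 3 1 / 3 4 1 2.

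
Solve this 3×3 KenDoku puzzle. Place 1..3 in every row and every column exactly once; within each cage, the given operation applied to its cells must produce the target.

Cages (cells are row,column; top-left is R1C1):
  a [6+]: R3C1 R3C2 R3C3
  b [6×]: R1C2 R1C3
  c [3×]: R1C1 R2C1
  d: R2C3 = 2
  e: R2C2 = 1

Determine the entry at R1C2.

Cage e is a single given cell, so R2C2 = 1.
Cage d is given; hence R2C3 = 2.
Cage c needs two cells with product 3; hence R1C1 = 1.
The two cells of cage b must have product 6, so R1C2 = 2.
2 is placed in column 3, which forces R1C3 = 3.
Row 2 now contains 1, so R2C1 = 3.
Column 1 already has 3, leaving R3C1 = 2.
Column 2 already has 2, so R3C2 = 3.
Column 3 already has 3; hence R3C3 = 1.
Completed grid: 1 2 3 / 3 1 2 / 2 3 1.

2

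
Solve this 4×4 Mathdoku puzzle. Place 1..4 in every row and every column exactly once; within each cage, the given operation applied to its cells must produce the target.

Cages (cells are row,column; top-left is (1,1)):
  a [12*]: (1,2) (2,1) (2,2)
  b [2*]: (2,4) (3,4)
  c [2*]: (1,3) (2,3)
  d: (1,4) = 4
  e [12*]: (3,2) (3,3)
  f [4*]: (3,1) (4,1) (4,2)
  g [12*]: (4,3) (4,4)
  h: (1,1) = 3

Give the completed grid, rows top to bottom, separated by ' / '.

3 1 2 4 / 4 3 1 2 / 2 4 3 1 / 1 2 4 3

Cage h is given; hence (1,1) = 3.
D is a freebie; hence (1,4) = 4.
Column 4 now contains 4, so (4,4) = 3.
Cage a needs product 12, leaving (2,2) = 3.
3 is placed in column 2, so (3,2) = 4.
4 is placed in row 3, so (3,3) = 3.
Row 4 already has 3; hence (4,3) = 4.
The 3 cells of cage f must have product 4, so (3,1) = 2.
Row 3 already has 2; hence (3,4) = 1.
4 is placed in row 4, so (4,1) = 1.
Cage f needs product 4, which forces (4,2) = 2.
Column 2 now contains 2, which forces (1,2) = 1.
Row 1 now contains 1; hence (1,3) = 2.
Column 1 already has 2, leaving (2,1) = 4.
Column 3 already has 2, so (2,3) = 1.
Column 4 already has 1; hence (2,4) = 2.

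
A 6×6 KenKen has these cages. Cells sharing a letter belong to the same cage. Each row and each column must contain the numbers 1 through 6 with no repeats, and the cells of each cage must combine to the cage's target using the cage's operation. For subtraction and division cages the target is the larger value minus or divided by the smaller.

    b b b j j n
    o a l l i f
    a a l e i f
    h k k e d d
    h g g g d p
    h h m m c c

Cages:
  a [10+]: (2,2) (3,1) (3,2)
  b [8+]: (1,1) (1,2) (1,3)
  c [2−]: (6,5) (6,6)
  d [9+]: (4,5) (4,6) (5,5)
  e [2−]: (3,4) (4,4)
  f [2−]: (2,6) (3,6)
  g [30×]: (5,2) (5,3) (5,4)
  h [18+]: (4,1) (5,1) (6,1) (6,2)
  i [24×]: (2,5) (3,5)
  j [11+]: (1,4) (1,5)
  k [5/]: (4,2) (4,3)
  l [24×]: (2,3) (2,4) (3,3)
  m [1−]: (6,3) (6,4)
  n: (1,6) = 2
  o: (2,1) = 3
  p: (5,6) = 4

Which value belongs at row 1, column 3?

4

N is a freebie, leaving (1,6) = 2.
Cage o is a single given cell, so (2,1) = 3.
P is a freebie, which forces (5,6) = 4.
Cage f's pair has difference 2, which forces (3,6) = 3.
The 3 cells of cage d must have sum 9, leaving (4,5) = 2.
{1, 5} are confined to (4,2) and (4,3) in row 4, leaving (4,6) = 6.
Cage d needs sum 9, so (5,5) = 1.
Row 4 already has 6; hence (4,1) = 4.
4 is placed in row 4, so (4,4) = 3.
Cage c's pair has difference 2; hence (6,5) = 3.
Column 1 now contains 4, which forces (1,1) = 1.
The 4 cells of cage h must have sum 18, which forces (5,1) = 6.
The 4 cells of cage h must have sum 18, which forces (6,1) = 2.
3 is placed in row 6, so (6,2) = 6.
Column 1 now contains 2, so (3,1) = 5.
Row 3 already has 5, which forces (3,4) = 1.
Cage a needs sum 10, leaving (2,2) = 1.
1 is placed in row 2, leaving (2,3) = 6.
Row 2 already has 6; hence (2,5) = 4.
1 is placed in row 2; hence (2,6) = 5.
Row 3 already has 1, so (3,2) = 4.
4 is placed in row 3, which forces (3,3) = 2.
4 is placed in column 5, so (3,5) = 6.
1 is placed in column 2, so (4,2) = 5.
Row 4 now contains 5, so (4,3) = 1.
5 is placed in column 6, leaving (6,6) = 1.
4 is placed in column 2; hence (1,2) = 3.
Cage b needs sum 8, leaving (1,3) = 4.
Cage j's pair has sum 11, which forces (1,4) = 6.
6 is placed in column 5, leaving (1,5) = 5.
4 is placed in row 2, leaving (2,4) = 2.
Column 2 now contains 3, which forces (5,2) = 2.
2 is placed in column 4, so (5,4) = 5.
4 is placed in column 3, leaving (6,3) = 5.
Column 4 already has 5; hence (6,4) = 4.
Row 5 already has 5; hence (5,3) = 3.
Completed grid: 1 3 4 6 5 2 / 3 1 6 2 4 5 / 5 4 2 1 6 3 / 4 5 1 3 2 6 / 6 2 3 5 1 4 / 2 6 5 4 3 1.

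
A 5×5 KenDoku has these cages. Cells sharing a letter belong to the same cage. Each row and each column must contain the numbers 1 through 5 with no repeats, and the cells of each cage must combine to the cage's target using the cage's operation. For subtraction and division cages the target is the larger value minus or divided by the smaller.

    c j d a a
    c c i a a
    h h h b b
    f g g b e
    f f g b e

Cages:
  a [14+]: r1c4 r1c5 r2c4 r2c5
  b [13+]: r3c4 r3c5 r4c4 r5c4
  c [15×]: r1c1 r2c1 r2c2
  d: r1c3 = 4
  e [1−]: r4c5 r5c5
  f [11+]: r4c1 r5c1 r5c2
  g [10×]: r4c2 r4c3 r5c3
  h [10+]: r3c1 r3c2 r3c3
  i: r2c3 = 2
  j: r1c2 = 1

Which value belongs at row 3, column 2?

Cage j is given; hence r1c2 = 1.
D is a freebie; hence r1c3 = 4.
Cage i is a single given cell, which forces r2c3 = 2.
The 3 cells of cage c must have product 15; hence r2c1 = 1.
Cage g has product 10, leaving r4c2 = 2.
In column 3, 3 can only go at r3c3, so r3c3 = 3.
Cage h needs sum 10, so r3c1 = 2.
Cage h needs sum 10; hence r3c2 = 5.
Cage c needs product 15; hence r1c1 = 5.
Column 2 already has 5, so r2c2 = 3.
5 is placed in column 1, leaving r5c1 = 3.
3 is placed in column 2, leaving r5c2 = 4.
Row 5 already has 3, so r5c4 = 5.
Row 5 now contains 5, which forces r5c5 = 2.
Cage a has sum 14, so r1c4 = 2.
Column 5 now contains 2, which forces r1c5 = 3.
Column 4 now contains 5, so r2c4 = 4.
Cage a has sum 14, leaving r2c5 = 5.
Column 4 now contains 4, leaving r3c4 = 1.
Row 3 now contains 1, leaving r3c5 = 4.
Column 1 now contains 3, which forces r4c1 = 4.
The 3 cells of cage g must have product 10, so r4c3 = 5.
Column 4 now contains 5, which forces r4c4 = 3.
Column 5 now contains 3, so r4c5 = 1.
Row 5 now contains 5, leaving r5c3 = 1.
Filled in: 5 1 4 2 3 / 1 3 2 4 5 / 2 5 3 1 4 / 4 2 5 3 1 / 3 4 1 5 2.

5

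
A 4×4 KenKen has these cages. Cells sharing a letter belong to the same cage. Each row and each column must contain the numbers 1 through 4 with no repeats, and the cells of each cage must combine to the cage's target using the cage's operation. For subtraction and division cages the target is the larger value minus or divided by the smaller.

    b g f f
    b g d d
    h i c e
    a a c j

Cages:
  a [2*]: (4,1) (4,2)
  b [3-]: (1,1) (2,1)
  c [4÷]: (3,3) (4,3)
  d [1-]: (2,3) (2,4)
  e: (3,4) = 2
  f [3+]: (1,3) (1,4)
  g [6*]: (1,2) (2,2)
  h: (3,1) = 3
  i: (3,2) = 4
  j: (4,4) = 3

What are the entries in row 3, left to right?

3 4 1 2

H is a freebie, so (3,1) = 3.
Cage i is a single given cell; hence (3,2) = 4.
Row 3 now contains 4, leaving (3,3) = 1.
Cage e is a single given cell; hence (3,4) = 2.
1 is placed in column 3, leaving (4,3) = 4.
J is a freebie, so (4,4) = 3.
1 is placed in column 3, so (1,3) = 2.
2 is placed in column 4, which forces (1,4) = 1.
Column 3 already has 2, which forces (2,3) = 3.
Column 4 now contains 1; hence (2,4) = 4.
Row 1 now contains 1; hence (1,1) = 4.
2 is placed in row 1, so (1,2) = 3.
4 is placed in row 2, which forces (2,1) = 1.
3 is placed in row 2; hence (2,2) = 2.
Column 1 now contains 1, so (4,1) = 2.
Column 2 now contains 2, leaving (4,2) = 1.
The full grid is 4 3 2 1 / 1 2 3 4 / 3 4 1 2 / 2 1 4 3.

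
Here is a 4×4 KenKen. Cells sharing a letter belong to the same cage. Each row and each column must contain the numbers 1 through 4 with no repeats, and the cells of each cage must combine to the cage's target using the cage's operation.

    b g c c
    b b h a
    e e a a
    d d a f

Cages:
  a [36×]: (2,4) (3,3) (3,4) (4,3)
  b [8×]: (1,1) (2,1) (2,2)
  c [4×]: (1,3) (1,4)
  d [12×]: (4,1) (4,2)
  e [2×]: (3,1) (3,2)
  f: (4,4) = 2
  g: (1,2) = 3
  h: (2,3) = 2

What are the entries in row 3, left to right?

Cage g is given, which forces (1,2) = 3.
Cage h is given, which forces (2,3) = 2.
Column 2 now contains 3, leaving (4,2) = 4.
Cage f is given, which forces (4,4) = 2.
Cage b has product 8, so (1,1) = 2.
Cage b has product 8, so (2,1) = 4.
Column 2 already has 4, which forces (2,2) = 1.
Row 2 now contains 1, so (2,4) = 3.
Column 1 now contains 2, which forces (3,1) = 1.
Column 2 already has 1; hence (3,2) = 2.
Row 3 now contains 1, which forces (3,4) = 4.
4 is placed in row 4, so (4,1) = 3.
3 is placed in row 4, leaving (4,3) = 1.
Column 3 already has 1, leaving (1,3) = 4.
Column 4 now contains 4; hence (1,4) = 1.
4 is placed in row 3, which forces (3,3) = 3.
Filled in: 2 3 4 1 / 4 1 2 3 / 1 2 3 4 / 3 4 1 2.

1 2 3 4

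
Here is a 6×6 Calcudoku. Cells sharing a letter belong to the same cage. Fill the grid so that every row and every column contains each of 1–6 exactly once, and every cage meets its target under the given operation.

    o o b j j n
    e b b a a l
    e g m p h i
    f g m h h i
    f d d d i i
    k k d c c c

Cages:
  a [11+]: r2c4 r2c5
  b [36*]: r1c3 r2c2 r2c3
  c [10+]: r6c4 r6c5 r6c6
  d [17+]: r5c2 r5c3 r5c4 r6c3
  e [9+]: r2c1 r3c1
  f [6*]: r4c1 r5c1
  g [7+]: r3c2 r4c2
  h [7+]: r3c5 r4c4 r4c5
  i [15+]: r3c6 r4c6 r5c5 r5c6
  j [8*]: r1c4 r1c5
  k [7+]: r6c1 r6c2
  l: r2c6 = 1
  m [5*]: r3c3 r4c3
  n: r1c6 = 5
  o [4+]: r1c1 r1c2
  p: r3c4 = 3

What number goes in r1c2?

Cage n is a single given cell; hence r1c6 = 5.
Cage l is given, so r2c6 = 1.
Cage p is a single given cell, which forces r3c4 = 3.
The only place for 6 in row 1 is r1c3.
Row 2 needs a 4, and only r2c1 is open for it.
Cage e's pair has sum 9, so r3c1 = 5.
5 is placed in row 3, so r3c3 = 1.
Column 3 already has 1; hence r4c3 = 5.
The only place for 1 in row 5 is r5c1.
Column 1 now contains 1; hence r1c1 = 3.
Cage o's pair has sum 4, which forces r1c2 = 1.
The two cells of cage f must have product 6; hence r4c1 = 6.
1 is placed in column 2; hence r4c2 = 3.
6 is placed in column 1, so r6c1 = 2.
2 is placed in row 6; hence r6c3 = 4.
Column 2 now contains 3, leaving r2c2 = 2.
Cage b needs product 36, leaving r2c3 = 3.
Cage g needs two cells with sum 7, leaving r3c2 = 4.
4 is placed in row 3, which forces r3c5 = 2.
2 is placed in row 3, which forces r3c6 = 6.
3 is placed in column 3, so r5c3 = 2.
Row 6 now contains 4, which forces r6c2 = 5.
Column 6 now contains 6; hence r6c6 = 3.
Cage j needs two cells with product 8, so r1c4 = 2.
Column 5 already has 2, leaving r1c5 = 4.
4 is placed in column 5, leaving r4c5 = 1.
Cage i has sum 15, which forces r4c6 = 2.
Column 2 already has 5, which forces r5c2 = 6.
Cage d has sum 17; hence r5c4 = 5.
The 4 cells of cage i must have sum 15; hence r5c5 = 3.
Column 6 already has 3, which forces r5c6 = 4.
1 is placed in column 5, leaving r6c5 = 6.
Column 4 now contains 5; hence r2c4 = 6.
Column 5 already has 6, so r2c5 = 5.
1 is placed in row 4; hence r4c4 = 4.
Row 6 now contains 6; hence r6c4 = 1.
Filled in: 3 1 6 2 4 5 / 4 2 3 6 5 1 / 5 4 1 3 2 6 / 6 3 5 4 1 2 / 1 6 2 5 3 4 / 2 5 4 1 6 3.

1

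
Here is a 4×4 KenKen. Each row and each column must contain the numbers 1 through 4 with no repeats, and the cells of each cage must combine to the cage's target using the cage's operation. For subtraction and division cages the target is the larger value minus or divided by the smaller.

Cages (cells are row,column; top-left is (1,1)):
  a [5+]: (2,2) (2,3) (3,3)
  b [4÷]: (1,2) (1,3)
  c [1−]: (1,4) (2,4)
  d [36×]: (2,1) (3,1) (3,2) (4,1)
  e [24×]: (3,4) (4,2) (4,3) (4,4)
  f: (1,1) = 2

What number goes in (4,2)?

4

F is a freebie, which forces (1,1) = 2.
The 4 cells of cage d must have product 36, so (3,2) = 3.
The only place for 3 in row 1 is (1,4).
Cage e has product 24, so (4,3) = 3.
Cage d has product 36, leaving (2,1) = 3.
Cage a needs sum 5, which forces (2,2) = 2.
Column 3 already has 3, leaving (2,3) = 1.
Row 2 already has 2; hence (2,4) = 4.
Cage a needs sum 5, so (3,3) = 2.
Row 3 already has 2, leaving (3,4) = 1.
1 is placed in column 4; hence (4,4) = 2.
The two cells of cage b must have quotient 4, which forces (1,2) = 1.
Column 3 now contains 1, leaving (1,3) = 4.
Row 3 now contains 1, which forces (3,1) = 4.
The 4 cells of cage d must have product 36, so (4,1) = 1.
Cage e needs product 24, leaving (4,2) = 4.
Completed grid: 2 1 4 3 / 3 2 1 4 / 4 3 2 1 / 1 4 3 2.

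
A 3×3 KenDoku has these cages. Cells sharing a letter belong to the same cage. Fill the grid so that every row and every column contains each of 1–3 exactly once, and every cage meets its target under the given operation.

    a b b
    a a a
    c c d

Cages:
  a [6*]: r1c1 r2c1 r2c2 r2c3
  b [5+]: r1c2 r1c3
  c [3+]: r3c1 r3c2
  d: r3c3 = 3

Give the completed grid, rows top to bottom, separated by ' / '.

Cage a has product 6; hence r1c1 = 1.
Column 1 already has 1, which forces r3c1 = 2.
Row 3 now contains 2, leaving r3c2 = 1.
D is a freebie, so r3c3 = 3.
The two cells of cage b must have sum 5, so r1c2 = 3.
Column 3 now contains 3, which forces r1c3 = 2.
Column 1 already has 2; hence r2c1 = 3.
Cage a has product 6, which forces r2c2 = 2.
Cage a has product 6, which forces r2c3 = 1.

1 3 2 / 3 2 1 / 2 1 3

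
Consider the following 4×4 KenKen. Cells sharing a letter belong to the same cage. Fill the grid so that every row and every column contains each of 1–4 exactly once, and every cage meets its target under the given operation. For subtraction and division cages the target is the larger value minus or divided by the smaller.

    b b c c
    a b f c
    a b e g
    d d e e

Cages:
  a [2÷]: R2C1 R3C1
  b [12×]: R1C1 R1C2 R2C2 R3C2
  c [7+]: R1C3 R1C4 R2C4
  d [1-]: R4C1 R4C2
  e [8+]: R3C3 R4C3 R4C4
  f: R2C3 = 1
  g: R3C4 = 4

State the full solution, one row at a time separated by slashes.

1 4 2 3 / 4 3 1 2 / 2 1 3 4 / 3 2 4 1

Cage f is a single given cell, which forces R2C3 = 1.
Cage g is given, so R3C4 = 4.
The only place for 3 in column 1 is R4C1.
Cage e needs sum 8, leaving R4C3 = 4.
4 is placed in row 4, so R4C2 = 2.
2 is placed in row 4, so R4C4 = 1.
Cage b needs product 12; hence R1C1 = 1.
Cage c needs sum 7, so R1C3 = 2.
Column 4 already has 1; hence R1C4 = 3.
The 3 cells of cage c must have sum 7; hence R2C4 = 2.
Column 1 already has 1, which forces R3C1 = 2.
Cage b needs product 12; hence R3C2 = 1.
The 3 cells of cage e must have sum 8; hence R3C3 = 3.
Row 1 now contains 3; hence R1C2 = 4.
Row 2 now contains 2; hence R2C1 = 4.
Cage b has product 12, leaving R2C2 = 3.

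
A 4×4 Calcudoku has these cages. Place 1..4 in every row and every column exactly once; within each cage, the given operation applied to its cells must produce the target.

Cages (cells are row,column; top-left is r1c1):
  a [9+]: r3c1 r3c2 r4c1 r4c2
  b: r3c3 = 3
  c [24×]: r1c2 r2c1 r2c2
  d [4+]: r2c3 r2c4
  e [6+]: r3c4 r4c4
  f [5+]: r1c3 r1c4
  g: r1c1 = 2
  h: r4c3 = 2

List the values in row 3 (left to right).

Cage g is given, so r1c1 = 2.
Cage b is a single given cell, so r3c3 = 3.
Cage h is a single given cell, which forces r4c3 = 2.
Row 4 now contains 2, which forces r4c4 = 4.
The two cells of cage f must have sum 5, leaving r1c3 = 4.
Cage f needs two cells with sum 5, so r1c4 = 1.
Cage c has product 24, which forces r2c2 = 2.
3 is placed in column 3, which forces r2c3 = 1.
Cage d's pair has sum 4, which forces r2c4 = 3.
Column 4 now contains 4, leaving r3c4 = 2.
Row 1 now contains 4; hence r1c2 = 3.
3 is placed in row 2; hence r2c1 = 4.
Column 1 already has 4; hence r3c1 = 1.
1 is placed in row 3, leaving r3c2 = 4.
Column 1 now contains 1, so r4c1 = 3.
Column 2 now contains 3; hence r4c2 = 1.
Filled in: 2 3 4 1 / 4 2 1 3 / 1 4 3 2 / 3 1 2 4.

1 4 3 2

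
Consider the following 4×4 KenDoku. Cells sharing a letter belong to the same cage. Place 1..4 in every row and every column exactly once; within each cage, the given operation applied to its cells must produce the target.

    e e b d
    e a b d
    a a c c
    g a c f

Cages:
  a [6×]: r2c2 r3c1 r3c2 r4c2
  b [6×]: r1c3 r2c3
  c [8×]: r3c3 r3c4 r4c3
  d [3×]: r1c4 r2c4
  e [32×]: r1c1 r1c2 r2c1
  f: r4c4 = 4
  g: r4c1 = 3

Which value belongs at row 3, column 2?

The 3 cells of cage e must have product 32; hence r1c1 = 2.
Cage e needs product 32, which forces r1c2 = 4.
Row 1 already has 2, which forces r1c3 = 3.
3 is placed in row 1, so r1c4 = 1.
Cage e needs product 32, so r2c1 = 4.
3 is placed in column 3, so r2c3 = 2.
Column 4 now contains 1, leaving r2c4 = 3.
Cage a needs product 6, which forces r3c1 = 1.
1 is placed in row 3; hence r3c3 = 4.
Row 3 already has 4, so r3c4 = 2.
Cage g is given, which forces r4c1 = 3.
Column 3 now contains 4, which forces r4c3 = 1.
F is a freebie, which forces r4c4 = 4.
Row 2 already has 3, leaving r2c2 = 1.
Row 3 already has 2, leaving r3c2 = 3.
Row 4 now contains 1; hence r4c2 = 2.
Completed grid: 2 4 3 1 / 4 1 2 3 / 1 3 4 2 / 3 2 1 4.

3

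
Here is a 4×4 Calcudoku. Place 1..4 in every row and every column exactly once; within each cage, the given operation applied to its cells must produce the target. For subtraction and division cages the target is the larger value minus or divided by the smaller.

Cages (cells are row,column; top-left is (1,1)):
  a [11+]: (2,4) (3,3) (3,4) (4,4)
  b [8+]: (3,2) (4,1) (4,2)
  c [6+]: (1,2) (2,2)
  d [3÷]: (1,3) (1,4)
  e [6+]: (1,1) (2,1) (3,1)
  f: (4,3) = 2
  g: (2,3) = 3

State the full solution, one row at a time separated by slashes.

Cage g is given, so (2,3) = 3.
F is a freebie; hence (4,3) = 2.
Column 3 already has 3; hence (1,3) = 1.
Cage d needs two cells with quotient 3, which forces (1,4) = 3.
Column 3 now contains 2, which forces (3,3) = 4.
Row 1 now contains 3; hence (1,1) = 2.
2 is placed in row 1, which forces (1,2) = 4.
Cage e has sum 6, so (2,1) = 1.
Column 2 already has 4, leaving (2,2) = 2.
Row 2 now contains 2, which forces (2,4) = 4.
Cage e has sum 6, which forces (3,1) = 3.
Row 3 now contains 3, which forces (3,2) = 1.
Row 3 now contains 1, which forces (3,4) = 2.
3 is placed in column 1; hence (4,1) = 4.
Column 2 now contains 1, so (4,2) = 3.
Column 4 already has 4; hence (4,4) = 1.

2 4 1 3 / 1 2 3 4 / 3 1 4 2 / 4 3 2 1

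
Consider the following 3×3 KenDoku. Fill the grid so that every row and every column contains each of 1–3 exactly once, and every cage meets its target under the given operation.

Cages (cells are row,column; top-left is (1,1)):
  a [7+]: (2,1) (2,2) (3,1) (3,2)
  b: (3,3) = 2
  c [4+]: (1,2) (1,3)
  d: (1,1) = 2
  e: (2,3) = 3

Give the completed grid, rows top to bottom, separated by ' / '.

Cage d is given; hence (1,1) = 2.
Cage e is a single given cell, which forces (2,3) = 3.
Cage b is a single given cell, so (3,3) = 2.
Cage c needs two cells with sum 4, which forces (1,2) = 3.
Column 3 already has 3, leaving (1,3) = 1.
Row 2 already has 3, so (2,1) = 1.
Cage a needs sum 7; hence (2,2) = 2.
Cage a needs sum 7, so (3,1) = 3.
Cage a needs sum 7, so (3,2) = 1.

2 3 1 / 1 2 3 / 3 1 2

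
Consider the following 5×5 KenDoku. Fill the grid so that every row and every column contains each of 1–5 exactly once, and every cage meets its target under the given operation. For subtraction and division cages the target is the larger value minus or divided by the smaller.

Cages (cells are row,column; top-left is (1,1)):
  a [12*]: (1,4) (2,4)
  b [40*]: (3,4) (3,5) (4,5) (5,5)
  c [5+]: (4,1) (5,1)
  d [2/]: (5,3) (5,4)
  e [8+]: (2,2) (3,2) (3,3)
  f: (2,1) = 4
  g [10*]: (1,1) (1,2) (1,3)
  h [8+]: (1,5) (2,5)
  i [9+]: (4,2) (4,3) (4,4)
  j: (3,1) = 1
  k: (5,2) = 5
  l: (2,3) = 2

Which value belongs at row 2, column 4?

F is a freebie, so (2,1) = 4.
Cage l is a single given cell; hence (2,3) = 2.
Row 2 already has 4; hence (2,4) = 3.
Row 2 already has 3, leaving (2,5) = 5.
Cage j is a single given cell, which forces (3,1) = 1.
Cage k is given, leaving (5,2) = 5.
Column 4 already has 3, which forces (1,4) = 4.
Column 5 already has 5; hence (1,5) = 3.
5 is placed in row 2, so (2,2) = 1.
Cage b has product 40, which forces (3,4) = 5.
The two cells of cage d must have quotient 2, leaving (5,4) = 2.
Cage g has product 10, so (1,1) = 5.
Column 2 already has 1; hence (1,2) = 2.
The 3 cells of cage g must have product 10, leaving (1,3) = 1.
The two cells of cage c must have sum 5, leaving (4,1) = 2.
Cage i needs sum 9, which forces (4,2) = 3.
Cage i has sum 9; hence (4,3) = 5.
Column 4 now contains 2, so (4,4) = 1.
Row 4 now contains 1, so (4,5) = 4.
Row 5 now contains 2, leaving (5,1) = 3.
Column 3 now contains 1, which forces (5,3) = 4.
Column 5 now contains 4, so (5,5) = 1.
Column 2 already has 3, which forces (3,2) = 4.
4 is placed in column 3, which forces (3,3) = 3.
Column 5 now contains 4, leaving (3,5) = 2.
Completed grid: 5 2 1 4 3 / 4 1 2 3 5 / 1 4 3 5 2 / 2 3 5 1 4 / 3 5 4 2 1.

3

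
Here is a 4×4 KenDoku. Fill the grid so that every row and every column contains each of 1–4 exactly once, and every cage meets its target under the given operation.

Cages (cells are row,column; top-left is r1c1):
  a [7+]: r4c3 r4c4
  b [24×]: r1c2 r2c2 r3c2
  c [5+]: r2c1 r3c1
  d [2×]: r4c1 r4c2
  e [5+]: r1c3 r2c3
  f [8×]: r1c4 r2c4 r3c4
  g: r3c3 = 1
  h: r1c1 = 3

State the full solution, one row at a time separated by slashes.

Cage h is given; hence r1c1 = 3.
Cage g is given, leaving r3c3 = 1.
Cage e needs two cells with sum 5, so r1c3 = 2.
Cage c needs two cells with sum 5, leaving r2c1 = 1.
Cage e needs two cells with sum 5, which forces r2c3 = 3.
The two cells of cage c must have sum 5, leaving r3c1 = 4.
Row 3 already has 4, which forces r3c4 = 2.
Column 1 already has 1, leaving r4c1 = 2.
Row 4 already has 2; hence r4c2 = 1.
3 is placed in column 3, which forces r4c3 = 4.
4 is placed in row 4, so r4c4 = 3.
2 is placed in row 1; hence r1c2 = 4.
Cage f needs product 8, which forces r1c4 = 1.
Cage b has product 24; hence r2c2 = 2.
Column 4 already has 2, leaving r2c4 = 4.
2 is placed in row 3; hence r3c2 = 3.

3 4 2 1 / 1 2 3 4 / 4 3 1 2 / 2 1 4 3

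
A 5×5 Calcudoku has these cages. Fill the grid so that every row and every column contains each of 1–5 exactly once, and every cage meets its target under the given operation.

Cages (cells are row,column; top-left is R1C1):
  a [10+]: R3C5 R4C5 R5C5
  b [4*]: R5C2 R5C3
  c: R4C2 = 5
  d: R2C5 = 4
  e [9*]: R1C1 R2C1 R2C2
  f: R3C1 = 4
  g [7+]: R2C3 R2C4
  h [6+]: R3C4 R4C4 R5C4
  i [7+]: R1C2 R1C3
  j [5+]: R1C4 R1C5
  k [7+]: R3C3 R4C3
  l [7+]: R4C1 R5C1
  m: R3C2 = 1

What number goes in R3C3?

Cage e needs product 9; hence R1C1 = 3.
Cage e has product 9, leaving R2C1 = 1.
Cage e needs product 9, so R2C2 = 3.
Cage d is a single given cell, leaving R2C5 = 4.
Cage f is a single given cell, so R3C1 = 4.
M is a freebie; hence R3C2 = 1.
Cage c is given, so R4C2 = 5.
1 is placed in column 2, leaving R5C2 = 4.
Row 5 now contains 4, which forces R5C3 = 1.
Column 2 now contains 4, leaving R1C2 = 2.
Cage i's pair has sum 7, which forces R1C3 = 5.
The two cells of cage j must have sum 5; hence R1C4 = 4.
Cage j needs two cells with sum 5, leaving R1C5 = 1.
5 is placed in column 3, so R2C3 = 2.
Row 2 already has 2; hence R2C4 = 5.
5 is placed in column 3, so R3C3 = 3.
Row 3 now contains 3, so R3C4 = 2.
Row 3 now contains 2, which forces R3C5 = 5.
Row 4 already has 5, leaving R4C1 = 2.
2 is placed in column 3, so R4C3 = 4.
Cage h needs sum 6, leaving R4C4 = 1.
2 is placed in row 4, leaving R4C5 = 3.
The two cells of cage l must have sum 7, so R5C1 = 5.
Column 4 already has 2, which forces R5C4 = 3.
Column 5 already has 3, so R5C5 = 2.
Completed grid: 3 2 5 4 1 / 1 3 2 5 4 / 4 1 3 2 5 / 2 5 4 1 3 / 5 4 1 3 2.

3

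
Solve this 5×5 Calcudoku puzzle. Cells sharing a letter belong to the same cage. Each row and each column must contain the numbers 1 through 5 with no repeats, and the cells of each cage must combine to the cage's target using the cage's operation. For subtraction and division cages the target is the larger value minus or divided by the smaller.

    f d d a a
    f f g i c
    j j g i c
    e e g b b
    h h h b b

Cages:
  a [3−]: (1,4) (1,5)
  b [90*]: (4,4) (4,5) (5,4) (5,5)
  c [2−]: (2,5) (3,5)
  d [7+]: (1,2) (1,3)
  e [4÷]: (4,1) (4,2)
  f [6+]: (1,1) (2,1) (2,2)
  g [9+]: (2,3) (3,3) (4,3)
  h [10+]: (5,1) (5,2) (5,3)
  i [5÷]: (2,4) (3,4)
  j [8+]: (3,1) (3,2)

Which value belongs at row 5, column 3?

Column 4 needs a 4, and only (1,4) is open for it.
The two cells of cage a must have difference 3, which forces (1,5) = 1.
The only place for 3 in row 1 is (1,1).
Column 1 already has 3, which forces (3,1) = 5.
Cage j's pair has sum 8, which forces (3,2) = 3.
5 is placed in row 3, leaving (3,4) = 1.
Column 4 now contains 1, so (2,4) = 5.
The only place for 3 in row 2 is (2,3).
Row 2 needs a 4, and only (2,5) is open for it.
Column 5 already has 4, leaving (3,5) = 2.
Row 3 now contains 2, leaving (3,3) = 4.
Cage g needs sum 9, which forces (4,3) = 2.
Row 4 now contains 2, so (4,4) = 3.
Row 4 already has 3, so (4,5) = 5.
3 is placed in column 4, which forces (5,4) = 2.
5 is placed in column 5, which forces (5,5) = 3.
Cage d needs two cells with sum 7, leaving (1,2) = 2.
Column 3 now contains 2, leaving (1,3) = 5.
Column 2 now contains 2, leaving (2,2) = 1.
1 is placed in column 2; hence (4,2) = 4.
4 is placed in column 2; hence (5,2) = 5.
Column 3 now contains 5, which forces (5,3) = 1.
1 is placed in row 2, leaving (2,1) = 2.
4 is placed in row 4, which forces (4,1) = 1.
Row 5 now contains 1, leaving (5,1) = 4.
Filled in: 3 2 5 4 1 / 2 1 3 5 4 / 5 3 4 1 2 / 1 4 2 3 5 / 4 5 1 2 3.

1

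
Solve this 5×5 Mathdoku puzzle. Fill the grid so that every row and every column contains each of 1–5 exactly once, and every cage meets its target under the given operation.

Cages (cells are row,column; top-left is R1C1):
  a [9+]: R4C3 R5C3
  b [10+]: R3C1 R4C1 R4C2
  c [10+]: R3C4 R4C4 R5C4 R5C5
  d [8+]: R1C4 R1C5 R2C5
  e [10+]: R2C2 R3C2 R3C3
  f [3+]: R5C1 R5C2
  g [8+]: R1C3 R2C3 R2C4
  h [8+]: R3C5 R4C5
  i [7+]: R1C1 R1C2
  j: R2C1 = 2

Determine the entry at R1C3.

Cage j is a single given cell, so R2C1 = 2.
2 is placed in column 1, so R5C1 = 1.
Row 5 now contains 1, leaving R5C2 = 2.
The only place for 2 in row 4 is R4C4.
2 is placed in column 4, leaving R3C4 = 1.
Row 1 needs a 5, and only R1C4 is open for it.
Cage d needs sum 8, which forces R1C5 = 2.
Cage d has sum 8, leaving R2C5 = 1.
Cage g needs sum 8; hence R1C3 = 1.
Row 2 needs a 5, and only R2C2 is open for it.
Cage e has sum 10; hence R3C2 = 3.
Cage e has sum 10; hence R3C3 = 2.
Row 3 now contains 3, leaving R3C5 = 5.
Column 2 already has 3, leaving R4C2 = 1.
Column 5 already has 5; hence R4C5 = 3.
Column 5 already has 3, so R5C5 = 4.
Cage i's pair has sum 7, leaving R1C1 = 3.
Column 2 already has 3; hence R1C2 = 4.
Row 3 already has 5; hence R3C1 = 4.
Cage b has sum 10, which forces R4C1 = 5.
Cage a needs two cells with sum 9, so R4C3 = 4.
4 is placed in row 5, which forces R5C3 = 5.
4 is placed in row 5; hence R5C4 = 3.
4 is placed in column 3, so R2C3 = 3.
3 is placed in column 4, which forces R2C4 = 4.
Filled in: 3 4 1 5 2 / 2 5 3 4 1 / 4 3 2 1 5 / 5 1 4 2 3 / 1 2 5 3 4.

1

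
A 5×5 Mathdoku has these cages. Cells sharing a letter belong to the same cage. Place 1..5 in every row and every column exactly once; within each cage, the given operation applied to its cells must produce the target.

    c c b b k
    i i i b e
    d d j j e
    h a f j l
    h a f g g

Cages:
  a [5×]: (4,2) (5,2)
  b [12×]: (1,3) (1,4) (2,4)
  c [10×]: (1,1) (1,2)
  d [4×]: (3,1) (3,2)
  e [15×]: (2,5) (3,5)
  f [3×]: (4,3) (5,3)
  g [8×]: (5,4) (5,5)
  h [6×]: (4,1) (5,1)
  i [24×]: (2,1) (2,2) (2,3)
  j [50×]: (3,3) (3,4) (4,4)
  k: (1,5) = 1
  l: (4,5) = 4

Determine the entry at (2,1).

K is a freebie, so (1,5) = 1.
Cage j has product 50, which forces (3,3) = 5.
Cage j has product 50, so (3,4) = 2.
Row 3 already has 5; hence (3,5) = 3.
The 3 cells of cage j must have product 50; hence (4,4) = 5.
Cage l is a single given cell, which forces (4,5) = 4.
Column 4 already has 2, so (5,4) = 4.
Column 5 already has 4, so (5,5) = 2.
Cage b has product 12, so (1,3) = 4.
Column 4 now contains 4, leaving (1,4) = 3.
Cage b needs product 12; hence (2,4) = 1.
3 is placed in column 5, so (2,5) = 5.
The two cells of cage h must have product 6, leaving (4,1) = 2.
5 is placed in row 4; hence (4,2) = 1.
Row 4 now contains 1, which forces (4,3) = 3.
Row 5 now contains 2, leaving (5,1) = 3.
Cage a needs two cells with product 5; hence (5,2) = 5.
3 is placed in column 3, which forces (5,3) = 1.
2 is placed in column 1, so (1,1) = 5.
Column 2 now contains 5, so (1,2) = 2.
3 is placed in column 1, which forces (2,1) = 4.
The 3 cells of cage i must have product 24, which forces (2,2) = 3.
3 is placed in column 3, leaving (2,3) = 2.
Cage d needs two cells with product 4, so (3,1) = 1.
Column 2 already has 1; hence (3,2) = 4.
Filled in: 5 2 4 3 1 / 4 3 2 1 5 / 1 4 5 2 3 / 2 1 3 5 4 / 3 5 1 4 2.

4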